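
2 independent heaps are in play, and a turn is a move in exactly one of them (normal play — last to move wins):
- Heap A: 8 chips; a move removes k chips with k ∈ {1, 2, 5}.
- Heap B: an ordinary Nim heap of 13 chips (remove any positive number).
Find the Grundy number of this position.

Build the Grundy sequence for heap A with g(k) = mex{g(k−s) : s ∈ {1, 2, 5}, s ≤ k}:
g(0) = mex{} = 0
g(1) = mex{0} = 1
g(2) = mex{0,1} = 2
g(3) = mex{1,2} = 0
g(4) = mex{0,2} = 1
g(5) = mex{0,1} = 2
g(6) = mex{1,2} = 0
g(7) = mex{0,2} = 1
g(8) = mex{0,1} = 2
So g(8) = 2.
Heap B is a plain Nim heap of size 13, so its Grundy value is 13.
The value of a disjunctive sum is the nim-sum of the parts.
Combined value = 2 ⊕ 13 = 15.

15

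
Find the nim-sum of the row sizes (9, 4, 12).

1

In binary:
  1001  (9)
  0100  (4)
  1100  (12)
  ----
  0001  (1)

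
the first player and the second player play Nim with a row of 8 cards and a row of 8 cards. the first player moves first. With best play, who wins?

the second player wins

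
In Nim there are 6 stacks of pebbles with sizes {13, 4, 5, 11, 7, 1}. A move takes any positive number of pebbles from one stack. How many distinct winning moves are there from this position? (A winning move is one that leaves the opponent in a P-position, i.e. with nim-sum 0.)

Nim-sum: 13 ^ 4 ^ 5 ^ 11 ^ 7 ^ 1 = 1.
The overall nim-sum is X = 1. A stack of size p has a winning move iff p XOR X < p (reduce it to p XOR X).
  13: 13 XOR 1 = 12 < 13 — winning move (to 12).
  4: 4 XOR 1 = 5 ≥ 4 — no move.
  5: 5 XOR 1 = 4 < 5 — winning move (to 4).
  11: 11 XOR 1 = 10 < 11 — winning move (to 10).
  7: 7 XOR 1 = 6 < 7 — winning move (to 6).
  1: 1 XOR 1 = 0 < 1 — winning move (to 0).
That gives 5 winning moves.

5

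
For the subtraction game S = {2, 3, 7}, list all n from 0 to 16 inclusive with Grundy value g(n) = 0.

0, 1, 5, 6, 10, 11, 15, 16

Grundy values for subtraction set {2, 3, 7}:
k:     0  1  2  3  4  5  6  7  8  9 10 11 12 13 14 15 16
g(k):  0  0  1  1  2  0  0  1  1  2  0  0  1  1  2  0  0
The P-positions (g = 0) in 0..16 are 0, 1, 5, 6, 10, 11, 15, 16.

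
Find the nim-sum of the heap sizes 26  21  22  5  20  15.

7

Write each in binary and XOR column by column:
  11010  (26)
  10101  (21)
  10110  (22)
  00101  (5)
  10100  (20)
  01111  (15)
  -----
  00111  (7)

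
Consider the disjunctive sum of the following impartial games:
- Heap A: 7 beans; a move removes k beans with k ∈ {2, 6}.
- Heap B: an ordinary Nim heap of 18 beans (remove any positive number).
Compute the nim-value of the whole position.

19

Grundy values for heap A (subtraction set {2, 6}):
g(0) = mex{} = 0
g(1) = mex{} = 0
g(2) = mex{0} = 1
g(3) = mex{0} = 1
g(4) = mex{1} = 0
g(5) = mex{1} = 0
g(6) = mex{0} = 1
g(7) = mex{0} = 1
So g(7) = 1.
Heap B is a plain Nim heap of size 18, so its Grundy value is 18.
By the Sprague-Grundy theorem, the Grundy value of a sum of independent games is the XOR of the component values.
Combined value = 1 ⊕ 18 = 19.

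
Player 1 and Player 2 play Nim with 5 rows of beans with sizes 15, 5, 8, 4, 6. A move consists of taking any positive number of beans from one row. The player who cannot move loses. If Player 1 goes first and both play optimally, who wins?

Nim-sum: 15 ⊕ 5 ⊕ 8 ⊕ 4 ⊕ 6 = 0.
The nim-sum is 0, so this is a P-position: the player to move is in a losing position under optimal play; Player 1 is about to move from it and so loses — Player 2 wins.

Player 2 wins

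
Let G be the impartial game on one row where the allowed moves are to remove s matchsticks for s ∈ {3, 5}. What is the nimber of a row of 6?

Grundy values for subtraction set {3, 5}:
g(0) = mex{} = 0
g(1) = mex{} = 0
g(2) = mex{} = 0
g(3) = mex{0} = 1
g(4) = mex{0} = 1
g(5) = mex{0} = 1
g(6) = mex{0,1} = 2
So g(6) = 2.

2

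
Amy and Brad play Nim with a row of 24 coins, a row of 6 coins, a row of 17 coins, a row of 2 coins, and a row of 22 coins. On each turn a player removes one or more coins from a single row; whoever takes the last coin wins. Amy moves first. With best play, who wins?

Amy wins

In binary:
  11000  (24)
  00110  (6)
  10001  (17)
  00010  (2)
  10110  (22)
  -----
  11011  (27)
The nim-sum is 27 ≠ 0, so this is an N-position: the player to move can win; Amy has a winning move.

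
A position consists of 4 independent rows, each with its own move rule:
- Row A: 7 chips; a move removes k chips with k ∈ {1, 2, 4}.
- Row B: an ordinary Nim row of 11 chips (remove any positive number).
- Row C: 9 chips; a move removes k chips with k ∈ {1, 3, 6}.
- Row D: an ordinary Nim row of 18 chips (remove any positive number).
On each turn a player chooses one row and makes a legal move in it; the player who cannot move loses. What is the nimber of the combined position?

Grundy values for row A (subtraction set {1, 2, 4}):
k:     0  1  2  3  4  5  6  7
g(k):  0  1  2  0  1  2  0  1
So g(7) = 1.
Row B is a plain Nim row of size 11, so its Grundy value is 11.
Grundy values for row C (subtraction set {1, 3, 6}):
g(0) = mex{} = 0
g(1) = mex{0} = 1
g(2) = mex{1} = 0
g(3) = mex{0} = 1
g(4) = mex{1} = 0
g(5) = mex{0} = 1
g(6) = mex{0,1} = 2
g(7) = mex{0,1,2} = 3
g(8) = mex{0,1,3} = 2
g(9) = mex{1,2} = 0
So g(9) = 0.
Row D is a plain Nim row of size 18, so its Grundy value is 18.
The value of a disjunctive sum is the nim-sum of the parts.
Combined value = 1 XOR 11 XOR 0 XOR 18 = 24.

24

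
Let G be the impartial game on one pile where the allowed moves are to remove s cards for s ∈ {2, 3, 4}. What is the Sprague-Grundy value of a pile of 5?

2

Compute g(0), g(1), … for moves {2, 3, 4}:
k:     0  1  2  3  4  5
g(k):  0  0  1  1  2  2
So g(5) = 2.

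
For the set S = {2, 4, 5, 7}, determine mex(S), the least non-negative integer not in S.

0

0 is not in the set, so the mex is 0.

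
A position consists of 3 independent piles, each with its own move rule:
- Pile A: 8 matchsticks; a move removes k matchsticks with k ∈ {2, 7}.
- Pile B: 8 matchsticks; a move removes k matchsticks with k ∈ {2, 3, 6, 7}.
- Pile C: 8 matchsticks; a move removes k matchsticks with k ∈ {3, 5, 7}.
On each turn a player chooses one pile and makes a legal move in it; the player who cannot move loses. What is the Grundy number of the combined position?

For pile A, compute g(0), g(1), … with moves {2, 7}:
k:     0  1  2  3  4  5  6  7  8
g(k):  0  0  1  1  0  0  1  1  2
So g(8) = 2.
For pile B, compute g(0), g(1), … with moves {2, 3, 6, 7}:
g(0) = mex{} = 0
g(1) = mex{} = 0
g(2) = mex{0} = 1
g(3) = mex{0} = 1
g(4) = mex{0,1} = 2
g(5) = mex{1} = 0
g(6) = mex{0,1,2} = 3
g(7) = mex{0,2} = 1
g(8) = mex{0,1,3} = 2
So g(8) = 2.
Grundy values for pile C (subtraction set {3, 5, 7}):
g(0) = mex{} = 0
g(1) = mex{} = 0
g(2) = mex{} = 0
g(3) = mex{0} = 1
g(4) = mex{0} = 1
g(5) = mex{0} = 1
g(6) = mex{0,1} = 2
g(7) = mex{0,1} = 2
g(8) = mex{0,1} = 2
So g(8) = 2.
The value of a disjunctive sum is the nim-sum of the parts.
Combined value = 2 ⊕ 2 ⊕ 2 = 2.

2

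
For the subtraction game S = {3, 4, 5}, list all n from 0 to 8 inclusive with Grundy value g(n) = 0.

0, 1, 2, 8

Build the Grundy sequence with g(k) = mex{g(k−s) : s ∈ {3, 4, 5}, s ≤ k}:
g(0) = mex{} = 0
g(1) = mex{} = 0
g(2) = mex{} = 0
g(3) = mex{0} = 1
g(4) = mex{0} = 1
g(5) = mex{0} = 1
g(6) = mex{0,1} = 2
g(7) = mex{0,1} = 2
g(8) = mex{1} = 0
The P-positions (g = 0) in 0..8 are 0, 1, 2, 8.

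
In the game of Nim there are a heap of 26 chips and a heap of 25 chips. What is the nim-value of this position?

Nim-sum: 26 ⊕ 25 = 3.

3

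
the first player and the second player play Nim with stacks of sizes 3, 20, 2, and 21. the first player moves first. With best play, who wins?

the second player wins

Compute the nim-sum pairwise:
3 XOR 20 = 23
23 XOR 2 = 21
21 XOR 21 = 0
The nim-sum is 0, so this is a P-position: the player to move is in a losing position under optimal play; the first player is about to move from it and so loses — the second player wins.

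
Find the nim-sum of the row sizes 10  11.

1

Write each in binary and XOR column by column:
  1010  (10)
  1011  (11)
  ----
  0001  (1)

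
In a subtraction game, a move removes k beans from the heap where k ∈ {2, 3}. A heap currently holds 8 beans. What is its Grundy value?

1

Compute g(0), g(1), … for moves {2, 3}:
g(0) = mex{} = 0
g(1) = mex{} = 0
g(2) = mex{0} = 1
g(3) = mex{0} = 1
g(4) = mex{0,1} = 2
g(5) = mex{1} = 0
g(6) = mex{1,2} = 0
g(7) = mex{0,2} = 1
g(8) = mex{0} = 1
So g(8) = 1.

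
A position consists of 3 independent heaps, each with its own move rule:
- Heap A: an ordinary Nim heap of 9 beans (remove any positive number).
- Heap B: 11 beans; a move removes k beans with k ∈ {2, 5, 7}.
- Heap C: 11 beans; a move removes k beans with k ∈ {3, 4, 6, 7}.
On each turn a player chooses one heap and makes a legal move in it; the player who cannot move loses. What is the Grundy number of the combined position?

10

Heap A is a plain Nim heap of size 9, so its Grundy value is 9.
Build the Grundy sequence for heap B with g(k) = mex{g(k−s) : s ∈ {2, 5, 7}, s ≤ k}:
k:     0  1  2  3  4  5  6  7  8  9 10 11
g(k):  0  0  1  1  0  2  1  3  2  2  0  3
So g(11) = 3.
For heap C, compute g(0), g(1), … with moves {3, 4, 6, 7}:
k:     0  1  2  3  4  5  6  7  8  9 10 11
g(k):  0  0  0  1  1  1  2  2  2  3  0  0
So g(11) = 0.
By the Sprague-Grundy theorem, the Grundy value of a sum of independent games is the XOR of the component values.
Combined value = 9 XOR 3 XOR 0 = 10.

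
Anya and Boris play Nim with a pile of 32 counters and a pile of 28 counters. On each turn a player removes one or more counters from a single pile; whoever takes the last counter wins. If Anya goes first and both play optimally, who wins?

Bitwise XOR of the heap sizes:
  100000  (32)
  011100  (28)
  ------
  111100  (60)
The nim-sum is 60 ≠ 0, so this is an N-position: the player to move can win; Anya has a winning move.

Anya wins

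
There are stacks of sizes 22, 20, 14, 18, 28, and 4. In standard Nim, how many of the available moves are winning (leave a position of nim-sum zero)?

Nim-sum: 22 ^ 20 ^ 14 ^ 18 ^ 28 ^ 4 = 6.
The overall nim-sum is X = 6. A stack of size p has a winning move iff p XOR X < p (reduce it to p XOR X).
  22: 22 XOR 6 = 16 < 22 — winning move (to 16).
  20: 20 XOR 6 = 18 < 20 — winning move (to 18).
  14: 14 XOR 6 = 8 < 14 — winning move (to 8).
  18: 18 XOR 6 = 20 ≥ 18 — no move.
  28: 28 XOR 6 = 26 < 28 — winning move (to 26).
  4: 4 XOR 6 = 2 < 4 — winning move (to 2).
That gives 5 winning moves.

5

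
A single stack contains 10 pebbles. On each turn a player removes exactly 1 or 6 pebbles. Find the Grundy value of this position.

1

Build the Grundy sequence with g(k) = mex{g(k−s) : s ∈ {1, 6}, s ≤ k}:
g(0) = mex{} = 0
g(1) = mex{0} = 1
g(2) = mex{1} = 0
g(3) = mex{0} = 1
g(4) = mex{1} = 0
g(5) = mex{0} = 1
g(6) = mex{0,1} = 2
g(7) = mex{1,2} = 0
g(8) = mex{0} = 1
g(9) = mex{1} = 0
g(10) = mex{0} = 1
So g(10) = 1.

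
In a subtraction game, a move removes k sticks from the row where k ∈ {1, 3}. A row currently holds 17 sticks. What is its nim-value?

Build the Grundy sequence with g(k) = mex{g(k−s) : s ∈ {1, 3}, s ≤ k}:
k:     0  1  2  3  4  5  6  7  8  9 10 11 12 13 14 15 16 17
g(k):  0  1  0  1  0  1  0  1  0  1  0  1  0  1  0  1  0  1
So g(17) = 1.

1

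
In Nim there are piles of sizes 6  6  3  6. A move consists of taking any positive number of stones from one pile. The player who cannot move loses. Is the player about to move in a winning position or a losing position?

Winning position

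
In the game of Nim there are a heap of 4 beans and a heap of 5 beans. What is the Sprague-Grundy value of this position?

Write each in binary and XOR column by column:
  100  (4)
  101  (5)
  ---
  001  (1)

1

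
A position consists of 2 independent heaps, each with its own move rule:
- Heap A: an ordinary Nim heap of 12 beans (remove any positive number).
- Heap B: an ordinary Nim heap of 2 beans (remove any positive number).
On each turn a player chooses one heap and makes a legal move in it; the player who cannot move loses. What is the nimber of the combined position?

Heap A is a plain Nim heap of size 12, so its Grundy value is 12.
Heap B is a plain Nim heap of size 2, so its Grundy value is 2.
By the Sprague-Grundy theorem, the Grundy value of a sum of independent games is the XOR of the component values.
Combined value = 12 ⊕ 2 = 14.

14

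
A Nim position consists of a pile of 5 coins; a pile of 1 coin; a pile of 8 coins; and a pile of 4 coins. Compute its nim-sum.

Nim-sum: 5 ^ 1 ^ 8 ^ 4 = 8.

8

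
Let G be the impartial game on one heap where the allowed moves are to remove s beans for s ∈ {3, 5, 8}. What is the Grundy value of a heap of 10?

Build the Grundy sequence with g(k) = mex{g(k−s) : s ∈ {3, 5, 8}, s ≤ k}:
g(0) = mex{} = 0
g(1) = mex{} = 0
g(2) = mex{} = 0
g(3) = mex{0} = 1
g(4) = mex{0} = 1
g(5) = mex{0} = 1
g(6) = mex{0,1} = 2
g(7) = mex{0,1} = 2
g(8) = mex{0,1} = 2
g(9) = mex{0,1,2} = 3
g(10) = mex{0,1,2} = 3
So g(10) = 3.

3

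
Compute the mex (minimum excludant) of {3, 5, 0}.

1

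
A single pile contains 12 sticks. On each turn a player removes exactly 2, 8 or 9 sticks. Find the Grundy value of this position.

Grundy values for subtraction set {2, 8, 9}:
g(0) = mex{} = 0
g(1) = mex{} = 0
g(2) = mex{0} = 1
g(3) = mex{0} = 1
g(4) = mex{1} = 0
g(5) = mex{1} = 0
g(6) = mex{0} = 1
g(7) = mex{0} = 1
g(8) = mex{0,1} = 2
g(9) = mex{0,1} = 2
g(10) = mex{0,1,2} = 3
g(11) = mex{1,2} = 0
g(12) = mex{0,1,3} = 2
So g(12) = 2.

2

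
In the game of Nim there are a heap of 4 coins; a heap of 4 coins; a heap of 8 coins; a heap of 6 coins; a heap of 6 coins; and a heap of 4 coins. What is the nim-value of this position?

Compute the nim-sum pairwise:
4 ⊕ 4 = 0
0 ⊕ 8 = 8
8 ⊕ 6 = 14
14 ⊕ 6 = 8
8 ⊕ 4 = 12

12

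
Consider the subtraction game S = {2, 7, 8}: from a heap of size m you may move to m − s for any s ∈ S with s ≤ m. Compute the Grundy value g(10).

0

Grundy values for subtraction set {2, 7, 8}:
k:     0  1  2  3  4  5  6  7  8  9 10
g(k):  0  0  1  1  0  0  1  1  2  2  0
So g(10) = 0.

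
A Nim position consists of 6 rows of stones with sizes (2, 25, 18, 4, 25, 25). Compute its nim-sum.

13

Nim-sum: 2 ⊕ 25 ⊕ 18 ⊕ 4 ⊕ 25 ⊕ 25 = 13.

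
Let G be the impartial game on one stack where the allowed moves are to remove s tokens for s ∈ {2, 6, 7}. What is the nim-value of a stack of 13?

Grundy values for subtraction set {2, 6, 7}:
g(0) = mex{} = 0
g(1) = mex{} = 0
g(2) = mex{0} = 1
g(3) = mex{0} = 1
g(4) = mex{1} = 0
g(5) = mex{1} = 0
g(6) = mex{0} = 1
g(7) = mex{0} = 1
g(8) = mex{0,1} = 2
g(9) = mex{1} = 0
g(10) = mex{0,1,2} = 3
g(11) = mex{0} = 1
g(12) = mex{0,1,3} = 2
g(13) = mex{1} = 0
So g(13) = 0.

0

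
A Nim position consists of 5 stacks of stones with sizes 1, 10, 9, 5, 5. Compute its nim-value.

In binary:
  0001  (1)
  1010  (10)
  1001  (9)
  0101  (5)
  0101  (5)
  ----
  0010  (2)

2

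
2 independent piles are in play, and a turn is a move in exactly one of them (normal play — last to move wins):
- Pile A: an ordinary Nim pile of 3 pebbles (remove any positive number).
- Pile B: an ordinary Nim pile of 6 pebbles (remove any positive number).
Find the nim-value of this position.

Pile A is a plain Nim pile of size 3, so its Grundy value is 3.
Pile B is a plain Nim pile of size 6, so its Grundy value is 6.
The value of a disjunctive sum is the nim-sum of the parts.
Combined value = 3 ⊕ 6 = 5.

5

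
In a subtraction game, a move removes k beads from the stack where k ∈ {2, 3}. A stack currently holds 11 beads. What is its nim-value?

0

Build the Grundy sequence with g(k) = mex{g(k−s) : s ∈ {2, 3}, s ≤ k}:
g(0) = mex{} = 0
g(1) = mex{} = 0
g(2) = mex{0} = 1
g(3) = mex{0} = 1
g(4) = mex{0,1} = 2
g(5) = mex{1} = 0
g(6) = mex{1,2} = 0
g(7) = mex{0,2} = 1
g(8) = mex{0} = 1
g(9) = mex{0,1} = 2
g(10) = mex{1} = 0
g(11) = mex{1,2} = 0
So g(11) = 0.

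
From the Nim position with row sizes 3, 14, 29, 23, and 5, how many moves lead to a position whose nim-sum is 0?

3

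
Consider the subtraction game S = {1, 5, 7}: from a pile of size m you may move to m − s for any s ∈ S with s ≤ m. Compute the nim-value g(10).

0

Compute g(0), g(1), … for moves {1, 5, 7}:
k:     0  1  2  3  4  5  6  7  8  9 10
g(k):  0  1  0  1  0  1  0  1  0  1  0
So g(10) = 0.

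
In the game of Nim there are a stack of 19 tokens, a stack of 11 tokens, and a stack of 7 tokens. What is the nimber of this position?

31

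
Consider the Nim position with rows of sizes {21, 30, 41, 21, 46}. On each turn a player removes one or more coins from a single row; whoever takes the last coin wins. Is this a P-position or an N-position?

N-position

Compute the nim-sum pairwise:
21 ^ 30 = 11
11 ^ 41 = 34
34 ^ 21 = 55
55 ^ 46 = 25
The nim-sum is 25 ≠ 0, so this is an N-position: the player to move can win.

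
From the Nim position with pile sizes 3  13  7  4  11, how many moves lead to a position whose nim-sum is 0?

3

Nim-sum: 3 ⊕ 13 ⊕ 7 ⊕ 4 ⊕ 11 = 6.
The overall nim-sum is X = 6. A pile of size p has a winning move iff p XOR X < p (reduce it to p XOR X).
  3: 3 XOR 6 = 5 ≥ 3 — no move.
  13: 13 XOR 6 = 11 < 13 — winning move (to 11).
  7: 7 XOR 6 = 1 < 7 — winning move (to 1).
  4: 4 XOR 6 = 2 < 4 — winning move (to 2).
  11: 11 XOR 6 = 13 ≥ 11 — no move.
That gives 3 winning moves.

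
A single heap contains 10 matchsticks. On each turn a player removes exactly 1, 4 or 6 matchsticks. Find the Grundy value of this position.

Build the Grundy sequence with g(k) = mex{g(k−s) : s ∈ {1, 4, 6}, s ≤ k}:
g(0) = mex{} = 0
g(1) = mex{0} = 1
g(2) = mex{1} = 0
g(3) = mex{0} = 1
g(4) = mex{0,1} = 2
g(5) = mex{1,2} = 0
g(6) = mex{0} = 1
g(7) = mex{1} = 0
g(8) = mex{0,2} = 1
g(9) = mex{0,1} = 2
g(10) = mex{1,2} = 0
So g(10) = 0.

0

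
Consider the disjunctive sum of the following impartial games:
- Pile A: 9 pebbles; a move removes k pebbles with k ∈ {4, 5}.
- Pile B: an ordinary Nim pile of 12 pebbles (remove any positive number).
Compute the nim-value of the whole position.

12

Build the Grundy sequence for pile A with g(k) = mex{g(k−s) : s ∈ {4, 5}, s ≤ k}:
k:     0  1  2  3  4  5  6  7  8  9
g(k):  0  0  0  0  1  1  1  1  2  0
So g(9) = 0.
Pile B is a plain Nim pile of size 12, so its Grundy value is 12.
By the Sprague-Grundy theorem, the Grundy value of a sum of independent games is the XOR of the component values.
Combined value = 0 ⊕ 12 = 12.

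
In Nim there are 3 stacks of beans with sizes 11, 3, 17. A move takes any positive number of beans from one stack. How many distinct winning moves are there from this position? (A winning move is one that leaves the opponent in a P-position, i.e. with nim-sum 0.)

Compute the nim-sum pairwise:
11 ^ 3 = 8
8 ^ 17 = 25
The overall nim-sum is X = 25. A stack of size p has a winning move iff p XOR X < p (reduce it to p XOR X).
  11: 11 XOR 25 = 18 ≥ 11 — no move.
  3: 3 XOR 25 = 26 ≥ 3 — no move.
  17: 17 XOR 25 = 8 < 17 — winning move (to 8).
That gives 1 winning move.

1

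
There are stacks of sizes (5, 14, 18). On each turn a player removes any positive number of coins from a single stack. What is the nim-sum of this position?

25

Compute the nim-sum pairwise:
5 ^ 14 = 11
11 ^ 18 = 25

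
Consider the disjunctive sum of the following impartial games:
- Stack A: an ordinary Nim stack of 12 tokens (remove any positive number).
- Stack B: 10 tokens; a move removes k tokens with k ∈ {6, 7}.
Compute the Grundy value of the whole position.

Stack A is a plain Nim stack of size 12, so its Grundy value is 12.
Grundy values for stack B (subtraction set {6, 7}):
g(0) = mex{} = 0
g(1) = mex{} = 0
g(2) = mex{} = 0
g(3) = mex{} = 0
g(4) = mex{} = 0
g(5) = mex{} = 0
g(6) = mex{0} = 1
g(7) = mex{0} = 1
g(8) = mex{0} = 1
g(9) = mex{0} = 1
g(10) = mex{0} = 1
So g(10) = 1.
The value of a disjunctive sum is the nim-sum of the parts.
Combined value = 12 XOR 1 = 13.

13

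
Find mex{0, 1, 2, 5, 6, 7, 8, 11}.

The values 0, 1, 2 are all present; 3 is the first non-negative integer missing from the set.

3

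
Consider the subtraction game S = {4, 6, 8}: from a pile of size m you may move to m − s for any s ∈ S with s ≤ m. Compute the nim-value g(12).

Build the Grundy sequence with g(k) = mex{g(k−s) : s ∈ {4, 6, 8}, s ≤ k}:
k:     0  1  2  3  4  5  6  7  8  9 10 11 12
g(k):  0  0  0  0  1  1  1  1  2  2  2  2  0
So g(12) = 0.

0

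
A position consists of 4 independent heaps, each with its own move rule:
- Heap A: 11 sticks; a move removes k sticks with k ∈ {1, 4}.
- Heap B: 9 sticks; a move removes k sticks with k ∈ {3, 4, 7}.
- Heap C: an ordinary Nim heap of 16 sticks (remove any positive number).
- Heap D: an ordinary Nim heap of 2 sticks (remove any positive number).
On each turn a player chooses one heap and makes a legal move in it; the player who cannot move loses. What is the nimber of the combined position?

16

Build the Grundy sequence for heap A with g(k) = mex{g(k−s) : s ∈ {1, 4}, s ≤ k}:
k:     0  1  2  3  4  5  6  7  8  9 10 11
g(k):  0  1  0  1  2  0  1  0  1  2  0  1
So g(11) = 1.
Grundy values for heap B (subtraction set {3, 4, 7}):
g(0) = mex{} = 0
g(1) = mex{} = 0
g(2) = mex{} = 0
g(3) = mex{0} = 1
g(4) = mex{0} = 1
g(5) = mex{0} = 1
g(6) = mex{0,1} = 2
g(7) = mex{0,1} = 2
g(8) = mex{0,1} = 2
g(9) = mex{0,1,2} = 3
So g(9) = 3.
Heap C is a plain Nim heap of size 16, so its Grundy value is 16.
Heap D is a plain Nim heap of size 2, so its Grundy value is 2.
By the Sprague-Grundy theorem, the Grundy value of a sum of independent games is the XOR of the component values.
Combined value = 1 ⊕ 3 ⊕ 16 ⊕ 2 = 16.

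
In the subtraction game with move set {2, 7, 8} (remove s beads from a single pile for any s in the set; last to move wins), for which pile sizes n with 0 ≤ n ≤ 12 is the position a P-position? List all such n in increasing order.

0, 1, 4, 5, 10

Compute g(0), g(1), … for moves {2, 7, 8}:
k:     0  1  2  3  4  5  6  7  8  9 10 11 12
g(k):  0  0  1  1  0  0  1  1  2  2  0  3  1
The P-positions (g = 0) in 0..12 are 0, 1, 4, 5, 10.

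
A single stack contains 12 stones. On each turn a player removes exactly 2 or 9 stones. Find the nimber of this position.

0

Grundy values for subtraction set {2, 9}:
g(0) = mex{} = 0
g(1) = mex{} = 0
g(2) = mex{0} = 1
g(3) = mex{0} = 1
g(4) = mex{1} = 0
g(5) = mex{1} = 0
g(6) = mex{0} = 1
g(7) = mex{0} = 1
g(8) = mex{1} = 0
g(9) = mex{0,1} = 2
g(10) = mex{0} = 1
g(11) = mex{1,2} = 0
g(12) = mex{1} = 0
So g(12) = 0.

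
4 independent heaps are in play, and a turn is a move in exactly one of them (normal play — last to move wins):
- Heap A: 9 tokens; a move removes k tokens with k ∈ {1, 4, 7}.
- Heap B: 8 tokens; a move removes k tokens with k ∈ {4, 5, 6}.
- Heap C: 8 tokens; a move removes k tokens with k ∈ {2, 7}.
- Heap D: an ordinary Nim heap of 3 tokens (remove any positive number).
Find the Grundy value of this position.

Grundy values for heap A (subtraction set {1, 4, 7}):
g(0) = mex{} = 0
g(1) = mex{0} = 1
g(2) = mex{1} = 0
g(3) = mex{0} = 1
g(4) = mex{0,1} = 2
g(5) = mex{1,2} = 0
g(6) = mex{0} = 1
g(7) = mex{0,1} = 2
g(8) = mex{1,2} = 0
g(9) = mex{0} = 1
So g(9) = 1.
Grundy values for heap B (subtraction set {4, 5, 6}):
g(0) = mex{} = 0
g(1) = mex{} = 0
g(2) = mex{} = 0
g(3) = mex{} = 0
g(4) = mex{0} = 1
g(5) = mex{0} = 1
g(6) = mex{0} = 1
g(7) = mex{0} = 1
g(8) = mex{0,1} = 2
So g(8) = 2.
Grundy values for heap C (subtraction set {2, 7}):
g(0) = mex{} = 0
g(1) = mex{} = 0
g(2) = mex{0} = 1
g(3) = mex{0} = 1
g(4) = mex{1} = 0
g(5) = mex{1} = 0
g(6) = mex{0} = 1
g(7) = mex{0} = 1
g(8) = mex{0,1} = 2
So g(8) = 2.
Heap D is a plain Nim heap of size 3, so its Grundy value is 3.
By the Sprague-Grundy theorem, the Grundy value of a sum of independent games is the XOR of the component values.
Combined value = 1 XOR 2 XOR 2 XOR 3 = 2.

2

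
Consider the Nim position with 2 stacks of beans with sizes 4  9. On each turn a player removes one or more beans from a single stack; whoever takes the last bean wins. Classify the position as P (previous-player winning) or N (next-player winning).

Bitwise XOR of the heap sizes:
  0100  (4)
  1001  (9)
  ----
  1101  (13)
The nim-sum is 13 ≠ 0, so this is an N-position: the player to move can win.

N-position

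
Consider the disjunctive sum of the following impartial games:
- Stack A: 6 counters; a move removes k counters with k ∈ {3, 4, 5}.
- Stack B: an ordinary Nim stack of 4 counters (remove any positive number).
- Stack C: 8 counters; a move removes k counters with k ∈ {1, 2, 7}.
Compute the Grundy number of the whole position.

4

Grundy values for stack A (subtraction set {3, 4, 5}):
k:     0  1  2  3  4  5  6
g(k):  0  0  0  1  1  1  2
So g(6) = 2.
Stack B is a plain Nim stack of size 4, so its Grundy value is 4.
For stack C, compute g(0), g(1), … with moves {1, 2, 7}:
g(0) = mex{} = 0
g(1) = mex{0} = 1
g(2) = mex{0,1} = 2
g(3) = mex{1,2} = 0
g(4) = mex{0,2} = 1
g(5) = mex{0,1} = 2
g(6) = mex{1,2} = 0
g(7) = mex{0,2} = 1
g(8) = mex{0,1} = 2
So g(8) = 2.
The value of a disjunctive sum is the nim-sum of the parts.
Combined value = 2 ⊕ 4 ⊕ 2 = 4.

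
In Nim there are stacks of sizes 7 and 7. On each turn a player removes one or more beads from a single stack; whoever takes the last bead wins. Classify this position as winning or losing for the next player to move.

Losing position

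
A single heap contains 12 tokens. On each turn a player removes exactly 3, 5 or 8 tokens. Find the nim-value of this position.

0

Grundy values for subtraction set {3, 5, 8}:
k:     0  1  2  3  4  5  6  7  8  9 10 11 12
g(k):  0  0  0  1  1  1  2  2  2  3  3  0  0
So g(12) = 0.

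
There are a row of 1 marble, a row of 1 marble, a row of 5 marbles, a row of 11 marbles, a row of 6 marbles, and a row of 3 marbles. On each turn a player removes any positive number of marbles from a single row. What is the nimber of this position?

In binary:
  0001  (1)
  0001  (1)
  0101  (5)
  1011  (11)
  0110  (6)
  0011  (3)
  ----
  1011  (11)

11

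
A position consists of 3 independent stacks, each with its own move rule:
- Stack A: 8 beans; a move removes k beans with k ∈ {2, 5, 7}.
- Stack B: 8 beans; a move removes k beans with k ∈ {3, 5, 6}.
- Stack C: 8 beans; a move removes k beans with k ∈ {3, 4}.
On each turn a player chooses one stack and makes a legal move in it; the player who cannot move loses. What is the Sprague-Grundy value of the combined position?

For stack A, compute g(0), g(1), … with moves {2, 5, 7}:
g(0) = mex{} = 0
g(1) = mex{} = 0
g(2) = mex{0} = 1
g(3) = mex{0} = 1
g(4) = mex{1} = 0
g(5) = mex{0,1} = 2
g(6) = mex{0} = 1
g(7) = mex{0,1,2} = 3
g(8) = mex{0,1} = 2
So g(8) = 2.
Grundy values for stack B (subtraction set {3, 5, 6}):
g(0) = mex{} = 0
g(1) = mex{} = 0
g(2) = mex{} = 0
g(3) = mex{0} = 1
g(4) = mex{0} = 1
g(5) = mex{0} = 1
g(6) = mex{0,1} = 2
g(7) = mex{0,1} = 2
g(8) = mex{0,1} = 2
So g(8) = 2.
Grundy values for stack C (subtraction set {3, 4}):
g(0) = mex{} = 0
g(1) = mex{} = 0
g(2) = mex{} = 0
g(3) = mex{0} = 1
g(4) = mex{0} = 1
g(5) = mex{0} = 1
g(6) = mex{0,1} = 2
g(7) = mex{1} = 0
g(8) = mex{1} = 0
So g(8) = 0.
The value of a disjunctive sum is the nim-sum of the parts.
Combined value = 2 XOR 2 XOR 0 = 0.

0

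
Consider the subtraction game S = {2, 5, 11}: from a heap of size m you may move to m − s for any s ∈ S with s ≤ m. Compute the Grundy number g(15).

2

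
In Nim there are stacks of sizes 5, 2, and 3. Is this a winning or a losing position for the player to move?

Bitwise XOR of the heap sizes:
  101  (5)
  010  (2)
  011  (3)
  ---
  100  (4)
The nim-sum is 4 ≠ 0, so this is an N-position: the player to move can win.

Winning position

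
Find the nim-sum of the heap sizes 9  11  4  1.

In binary:
  1001  (9)
  1011  (11)
  0100  (4)
  0001  (1)
  ----
  0111  (7)

7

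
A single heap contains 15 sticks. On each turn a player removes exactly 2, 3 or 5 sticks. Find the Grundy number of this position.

Compute g(0), g(1), … for moves {2, 3, 5}:
k:     0  1  2  3  4  5  6  7  8  9 10 11 12 13 14 15
g(k):  0  0  1  1  2  2  3  0  0  1  1  2  2  3  0  0
So g(15) = 0.

0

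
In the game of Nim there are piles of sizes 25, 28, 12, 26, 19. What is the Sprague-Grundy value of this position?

Nim-sum: 25 ^ 28 ^ 12 ^ 26 ^ 19 = 0.

0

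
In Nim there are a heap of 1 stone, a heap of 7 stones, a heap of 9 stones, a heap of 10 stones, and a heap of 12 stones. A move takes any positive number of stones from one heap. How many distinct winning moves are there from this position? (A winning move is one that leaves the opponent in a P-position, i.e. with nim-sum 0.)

3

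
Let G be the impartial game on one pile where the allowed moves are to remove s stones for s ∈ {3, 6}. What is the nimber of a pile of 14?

Compute g(0), g(1), … for moves {3, 6}:
g(0) = mex{} = 0
g(1) = mex{} = 0
g(2) = mex{} = 0
g(3) = mex{0} = 1
g(4) = mex{0} = 1
g(5) = mex{0} = 1
g(6) = mex{0,1} = 2
g(7) = mex{0,1} = 2
g(8) = mex{0,1} = 2
g(9) = mex{1,2} = 0
g(10) = mex{1,2} = 0
g(11) = mex{1,2} = 0
g(12) = mex{0,2} = 1
g(13) = mex{0,2} = 1
g(14) = mex{0,2} = 1
So g(14) = 1.

1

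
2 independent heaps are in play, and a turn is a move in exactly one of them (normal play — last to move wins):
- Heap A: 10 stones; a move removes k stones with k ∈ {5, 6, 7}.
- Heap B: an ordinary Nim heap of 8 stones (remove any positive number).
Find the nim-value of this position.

10

For heap A, compute g(0), g(1), … with moves {5, 6, 7}:
k:     0  1  2  3  4  5  6  7  8  9 10
g(k):  0  0  0  0  0  1  1  1  1  1  2
So g(10) = 2.
Heap B is a plain Nim heap of size 8, so its Grundy value is 8.
By the Sprague-Grundy theorem, the Grundy value of a sum of independent games is the XOR of the component values.
Combined value = 2 XOR 8 = 10.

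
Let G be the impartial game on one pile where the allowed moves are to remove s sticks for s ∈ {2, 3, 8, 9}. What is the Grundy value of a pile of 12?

Build the Grundy sequence with g(k) = mex{g(k−s) : s ∈ {2, 3, 8, 9}, s ≤ k}:
g(0) = mex{} = 0
g(1) = mex{} = 0
g(2) = mex{0} = 1
g(3) = mex{0} = 1
g(4) = mex{0,1} = 2
g(5) = mex{1} = 0
g(6) = mex{1,2} = 0
g(7) = mex{0,2} = 1
g(8) = mex{0} = 1
g(9) = mex{0,1} = 2
g(10) = mex{0,1} = 2
g(11) = mex{1,2} = 0
g(12) = mex{1,2} = 0
So g(12) = 0.

0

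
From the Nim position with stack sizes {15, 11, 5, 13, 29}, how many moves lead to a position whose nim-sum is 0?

1

In binary:
  01111  (15)
  01011  (11)
  00101  (5)
  01101  (13)
  11101  (29)
  -----
  10001  (17)
The overall nim-sum is X = 17. A stack of size p has a winning move iff p XOR X < p (reduce it to p XOR X).
  15: 15 XOR 17 = 30 ≥ 15 — no move.
  11: 11 XOR 17 = 26 ≥ 11 — no move.
  5: 5 XOR 17 = 20 ≥ 5 — no move.
  13: 13 XOR 17 = 28 ≥ 13 — no move.
  29: 29 XOR 17 = 12 < 29 — winning move (to 12).
That gives 1 winning move.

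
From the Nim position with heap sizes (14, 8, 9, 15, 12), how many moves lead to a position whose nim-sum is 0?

5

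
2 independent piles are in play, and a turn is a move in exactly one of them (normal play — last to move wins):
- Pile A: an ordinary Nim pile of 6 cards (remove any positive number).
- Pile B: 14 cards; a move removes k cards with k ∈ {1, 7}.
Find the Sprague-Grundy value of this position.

6

Pile A is a plain Nim pile of size 6, so its Grundy value is 6.
For pile B, compute g(0), g(1), … with moves {1, 7}:
g(0) = mex{} = 0
g(1) = mex{0} = 1
g(2) = mex{1} = 0
g(3) = mex{0} = 1
g(4) = mex{1} = 0
g(5) = mex{0} = 1
g(6) = mex{1} = 0
g(7) = mex{0} = 1
g(8) = mex{1} = 0
g(9) = mex{0} = 1
g(10) = mex{1} = 0
g(11) = mex{0} = 1
g(12) = mex{1} = 0
g(13) = mex{0} = 1
g(14) = mex{1} = 0
So g(14) = 0.
The value of a disjunctive sum is the nim-sum of the parts.
Combined value = 6 XOR 0 = 6.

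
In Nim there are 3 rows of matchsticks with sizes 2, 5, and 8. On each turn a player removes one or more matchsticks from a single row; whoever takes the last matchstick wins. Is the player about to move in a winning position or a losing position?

Winning position

Bitwise XOR of the heap sizes:
  0010  (2)
  0101  (5)
  1000  (8)
  ----
  1111  (15)
The nim-sum is 15 ≠ 0, so this is an N-position: the player to move can win.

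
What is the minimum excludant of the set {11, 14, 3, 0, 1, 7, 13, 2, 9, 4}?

5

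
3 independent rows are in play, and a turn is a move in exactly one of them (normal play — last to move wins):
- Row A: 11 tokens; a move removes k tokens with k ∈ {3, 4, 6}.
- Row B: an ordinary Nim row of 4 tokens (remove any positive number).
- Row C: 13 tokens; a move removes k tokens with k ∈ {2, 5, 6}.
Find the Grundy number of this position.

5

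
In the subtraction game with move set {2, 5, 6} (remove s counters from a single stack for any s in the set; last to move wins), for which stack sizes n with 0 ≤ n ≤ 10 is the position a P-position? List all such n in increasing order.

0, 1, 4, 8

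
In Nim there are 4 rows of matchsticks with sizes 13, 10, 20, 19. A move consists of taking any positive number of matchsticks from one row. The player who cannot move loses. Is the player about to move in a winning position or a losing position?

In binary:
  01101  (13)
  01010  (10)
  10100  (20)
  10011  (19)
  -----
  00000  (0)
The nim-sum is 0, so this is a P-position: the player to move is in a losing position under optimal play.

Losing position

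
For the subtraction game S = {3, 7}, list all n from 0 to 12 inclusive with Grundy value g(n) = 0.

0, 1, 2, 6, 10, 11, 12

Build the Grundy sequence with g(k) = mex{g(k−s) : s ∈ {3, 7}, s ≤ k}:
k:     0  1  2  3  4  5  6  7  8  9 10 11 12
g(k):  0  0  0  1  1  1  0  2  2  1  0  0  0
The P-positions (g = 0) in 0..12 are 0, 1, 2, 6, 10, 11, 12.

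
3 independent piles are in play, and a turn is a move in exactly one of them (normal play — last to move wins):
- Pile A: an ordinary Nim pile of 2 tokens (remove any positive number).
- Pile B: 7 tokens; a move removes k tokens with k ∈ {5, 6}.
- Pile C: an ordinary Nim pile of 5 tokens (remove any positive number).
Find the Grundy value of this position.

6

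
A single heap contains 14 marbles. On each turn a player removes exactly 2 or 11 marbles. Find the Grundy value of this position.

Compute g(0), g(1), … for moves {2, 11}:
k:     0  1  2  3  4  5  6  7  8  9 10 11 12 13 14
g(k):  0  0  1  1  0  0  1  1  0  0  1  1  2  0  0
So g(14) = 0.

0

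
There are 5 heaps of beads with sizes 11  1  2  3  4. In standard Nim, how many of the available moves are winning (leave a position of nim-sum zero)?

1

Write each in binary and XOR column by column:
  1011  (11)
  0001  (1)
  0010  (2)
  0011  (3)
  0100  (4)
  ----
  1111  (15)
The overall nim-sum is X = 15. A heap of size p has a winning move iff p XOR X < p (reduce it to p XOR X).
  11: 11 XOR 15 = 4 < 11 — winning move (to 4).
  1: 1 XOR 15 = 14 ≥ 1 — no move.
  2: 2 XOR 15 = 13 ≥ 2 — no move.
  3: 3 XOR 15 = 12 ≥ 3 — no move.
  4: 4 XOR 15 = 11 ≥ 4 — no move.
That gives 1 winning move.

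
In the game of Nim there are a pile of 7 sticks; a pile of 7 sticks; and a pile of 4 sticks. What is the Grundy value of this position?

4

Bitwise XOR of the heap sizes:
  111  (7)
  111  (7)
  100  (4)
  ---
  100  (4)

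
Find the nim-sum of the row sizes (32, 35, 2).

In binary:
  100000  (32)
  100011  (35)
  000010  (2)
  ------
  000001  (1)

1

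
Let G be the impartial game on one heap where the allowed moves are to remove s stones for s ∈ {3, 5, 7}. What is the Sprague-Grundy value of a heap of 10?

Compute g(0), g(1), … for moves {3, 5, 7}:
g(0) = mex{} = 0
g(1) = mex{} = 0
g(2) = mex{} = 0
g(3) = mex{0} = 1
g(4) = mex{0} = 1
g(5) = mex{0} = 1
g(6) = mex{0,1} = 2
g(7) = mex{0,1} = 2
g(8) = mex{0,1} = 2
g(9) = mex{0,1,2} = 3
g(10) = mex{1,2} = 0
So g(10) = 0.

0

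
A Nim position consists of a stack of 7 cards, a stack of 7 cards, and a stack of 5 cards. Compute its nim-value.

5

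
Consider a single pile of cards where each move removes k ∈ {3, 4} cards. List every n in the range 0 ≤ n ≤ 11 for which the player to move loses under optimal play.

Compute g(0), g(1), … for moves {3, 4}:
k:     0  1  2  3  4  5  6  7  8  9 10 11
g(k):  0  0  0  1  1  1  2  0  0  0  1  1
The P-positions (g = 0) in 0..11 are 0, 1, 2, 7, 8, 9.

0, 1, 2, 7, 8, 9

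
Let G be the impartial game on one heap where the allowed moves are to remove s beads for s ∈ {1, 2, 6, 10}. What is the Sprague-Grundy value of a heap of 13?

Compute g(0), g(1), … for moves {1, 2, 6, 10}:
g(0) = mex{} = 0
g(1) = mex{0} = 1
g(2) = mex{0,1} = 2
g(3) = mex{1,2} = 0
g(4) = mex{0,2} = 1
g(5) = mex{0,1} = 2
g(6) = mex{0,1,2} = 3
g(7) = mex{1,2,3} = 0
g(8) = mex{0,2,3} = 1
g(9) = mex{0,1} = 2
g(10) = mex{0,1,2} = 3
g(11) = mex{1,2,3} = 0
g(12) = mex{0,2,3} = 1
g(13) = mex{0,1} = 2
So g(13) = 2.

2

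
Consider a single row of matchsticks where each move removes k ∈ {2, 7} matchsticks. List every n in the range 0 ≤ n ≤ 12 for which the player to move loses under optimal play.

0, 1, 4, 5, 9, 10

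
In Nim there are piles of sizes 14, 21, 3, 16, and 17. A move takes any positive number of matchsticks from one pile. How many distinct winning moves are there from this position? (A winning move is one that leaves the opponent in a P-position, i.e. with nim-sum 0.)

3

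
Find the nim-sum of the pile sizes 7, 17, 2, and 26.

Nim-sum: 7 ⊕ 17 ⊕ 2 ⊕ 26 = 14.

14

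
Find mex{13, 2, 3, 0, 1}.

The values 0, 1, 2, 3 are all present; 4 is the first non-negative integer missing from the set.

4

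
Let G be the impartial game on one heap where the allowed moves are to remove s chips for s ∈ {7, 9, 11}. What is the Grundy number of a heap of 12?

1

Grundy values for subtraction set {7, 9, 11}:
g(0) = mex{} = 0
g(1) = mex{} = 0
g(2) = mex{} = 0
g(3) = mex{} = 0
g(4) = mex{} = 0
g(5) = mex{} = 0
g(6) = mex{} = 0
g(7) = mex{0} = 1
g(8) = mex{0} = 1
g(9) = mex{0} = 1
g(10) = mex{0} = 1
g(11) = mex{0} = 1
g(12) = mex{0} = 1
So g(12) = 1.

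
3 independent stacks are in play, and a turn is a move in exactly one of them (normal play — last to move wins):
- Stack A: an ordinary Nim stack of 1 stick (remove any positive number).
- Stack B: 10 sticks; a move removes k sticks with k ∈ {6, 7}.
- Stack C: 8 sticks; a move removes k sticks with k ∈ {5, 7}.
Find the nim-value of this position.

Stack A is a plain Nim stack of size 1, so its Grundy value is 1.
For stack B, compute g(0), g(1), … with moves {6, 7}:
k:     0  1  2  3  4  5  6  7  8  9 10
g(k):  0  0  0  0  0  0  1  1  1  1  1
So g(10) = 1.
Grundy values for stack C (subtraction set {5, 7}):
g(0) = mex{} = 0
g(1) = mex{} = 0
g(2) = mex{} = 0
g(3) = mex{} = 0
g(4) = mex{} = 0
g(5) = mex{0} = 1
g(6) = mex{0} = 1
g(7) = mex{0} = 1
g(8) = mex{0} = 1
So g(8) = 1.
By the Sprague-Grundy theorem, the Grundy value of a sum of independent games is the XOR of the component values.
Combined value = 1 ⊕ 1 ⊕ 1 = 1.

1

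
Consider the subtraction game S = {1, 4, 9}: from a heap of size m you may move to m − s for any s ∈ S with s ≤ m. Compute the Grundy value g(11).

1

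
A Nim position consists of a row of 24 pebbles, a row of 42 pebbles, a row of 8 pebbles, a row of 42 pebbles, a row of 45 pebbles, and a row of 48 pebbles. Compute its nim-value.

Compute the nim-sum pairwise:
24 ^ 42 = 50
50 ^ 8 = 58
58 ^ 42 = 16
16 ^ 45 = 61
61 ^ 48 = 13

13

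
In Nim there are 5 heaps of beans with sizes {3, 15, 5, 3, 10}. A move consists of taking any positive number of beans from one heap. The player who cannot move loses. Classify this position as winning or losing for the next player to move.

Losing position

Nim-sum: 3 ⊕ 15 ⊕ 5 ⊕ 3 ⊕ 10 = 0.
The nim-sum is 0, so this is a P-position: the player to move is in a losing position under optimal play.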